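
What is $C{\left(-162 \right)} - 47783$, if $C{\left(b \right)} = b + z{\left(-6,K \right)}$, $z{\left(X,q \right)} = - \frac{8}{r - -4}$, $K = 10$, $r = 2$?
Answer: $- \frac{143839}{3} \approx -47946.0$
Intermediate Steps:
$z{\left(X,q \right)} = - \frac{4}{3}$ ($z{\left(X,q \right)} = - \frac{8}{2 - -4} = - \frac{8}{2 + 4} = - \frac{8}{6} = \left(-8\right) \frac{1}{6} = - \frac{4}{3}$)
$C{\left(b \right)} = - \frac{4}{3} + b$ ($C{\left(b \right)} = b - \frac{4}{3} = - \frac{4}{3} + b$)
$C{\left(-162 \right)} - 47783 = \left(- \frac{4}{3} - 162\right) - 47783 = - \frac{490}{3} - 47783 = - \frac{143839}{3}$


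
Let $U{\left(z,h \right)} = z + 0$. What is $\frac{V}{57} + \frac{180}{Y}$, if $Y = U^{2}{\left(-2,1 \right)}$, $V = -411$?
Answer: $\frac{718}{19} \approx 37.789$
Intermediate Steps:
$U{\left(z,h \right)} = z$
$Y = 4$ ($Y = \left(-2\right)^{2} = 4$)
$\frac{V}{57} + \frac{180}{Y} = - \frac{411}{57} + \frac{180}{4} = \left(-411\right) \frac{1}{57} + 180 \cdot \frac{1}{4} = - \frac{137}{19} + 45 = \frac{718}{19}$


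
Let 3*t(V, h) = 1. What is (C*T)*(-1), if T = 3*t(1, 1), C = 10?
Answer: -10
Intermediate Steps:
t(V, h) = ⅓ (t(V, h) = (⅓)*1 = ⅓)
T = 1 (T = 3*(⅓) = 1)
(C*T)*(-1) = (10*1)*(-1) = 10*(-1) = -10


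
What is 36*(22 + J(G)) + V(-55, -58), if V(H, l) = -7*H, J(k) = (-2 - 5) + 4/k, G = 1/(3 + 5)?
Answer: 2077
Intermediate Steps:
G = ⅛ (G = 1/8 = ⅛ ≈ 0.12500)
J(k) = -7 + 4/k
36*(22 + J(G)) + V(-55, -58) = 36*(22 + (-7 + 4/(⅛))) - 7*(-55) = 36*(22 + (-7 + 4*8)) + 385 = 36*(22 + (-7 + 32)) + 385 = 36*(22 + 25) + 385 = 36*47 + 385 = 1692 + 385 = 2077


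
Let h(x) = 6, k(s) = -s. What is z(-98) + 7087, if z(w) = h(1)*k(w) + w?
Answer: 7577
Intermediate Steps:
z(w) = -5*w (z(w) = 6*(-w) + w = -6*w + w = -5*w)
z(-98) + 7087 = -5*(-98) + 7087 = 490 + 7087 = 7577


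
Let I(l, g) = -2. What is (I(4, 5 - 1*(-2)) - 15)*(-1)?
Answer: 17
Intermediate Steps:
(I(4, 5 - 1*(-2)) - 15)*(-1) = (-2 - 15)*(-1) = -17*(-1) = 17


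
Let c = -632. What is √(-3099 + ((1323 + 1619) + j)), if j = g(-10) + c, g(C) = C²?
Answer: I*√689 ≈ 26.249*I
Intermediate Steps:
j = -532 (j = (-10)² - 632 = 100 - 632 = -532)
√(-3099 + ((1323 + 1619) + j)) = √(-3099 + ((1323 + 1619) - 532)) = √(-3099 + (2942 - 532)) = √(-3099 + 2410) = √(-689) = I*√689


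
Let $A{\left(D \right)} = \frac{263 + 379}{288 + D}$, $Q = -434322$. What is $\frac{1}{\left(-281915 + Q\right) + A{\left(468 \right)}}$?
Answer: $- \frac{126}{90245755} \approx -1.3962 \cdot 10^{-6}$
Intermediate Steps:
$A{\left(D \right)} = \frac{642}{288 + D}$
$\frac{1}{\left(-281915 + Q\right) + A{\left(468 \right)}} = \frac{1}{\left(-281915 - 434322\right) + \frac{642}{288 + 468}} = \frac{1}{-716237 + \frac{642}{756}} = \frac{1}{-716237 + 642 \cdot \frac{1}{756}} = \frac{1}{-716237 + \frac{107}{126}} = \frac{1}{- \frac{90245755}{126}} = - \frac{126}{90245755}$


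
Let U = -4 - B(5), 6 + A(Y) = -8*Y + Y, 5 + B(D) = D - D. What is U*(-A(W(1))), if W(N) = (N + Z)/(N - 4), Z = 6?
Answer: -31/3 ≈ -10.333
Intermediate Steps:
B(D) = -5 (B(D) = -5 + (D - D) = -5 + 0 = -5)
W(N) = (6 + N)/(-4 + N) (W(N) = (N + 6)/(N - 4) = (6 + N)/(-4 + N))
A(Y) = -6 - 7*Y (A(Y) = -6 + (-8*Y + Y) = -6 - 7*Y)
U = 1 (U = -4 - 1*(-5) = -4 + 5 = 1)
U*(-A(W(1))) = 1*(-(-6 - 7*(6 + 1)/(-4 + 1))) = 1*(-(-6 - 7*7/(-3))) = 1*(-(-6 - (-7)*7/3)) = 1*(-(-6 - 7*(-7/3))) = 1*(-(-6 + 49/3)) = 1*(-1*31/3) = 1*(-31/3) = -31/3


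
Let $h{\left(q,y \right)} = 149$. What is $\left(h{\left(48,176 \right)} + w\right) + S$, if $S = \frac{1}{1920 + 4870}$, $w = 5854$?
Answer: $\frac{40760371}{6790} \approx 6003.0$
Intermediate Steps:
$S = \frac{1}{6790} \approx 0.00014728$
$\left(h{\left(48,176 \right)} + w\right) + S = \left(149 + 5854\right) + \frac{1}{6790} = 6003 + \frac{1}{6790} = \frac{40760371}{6790}$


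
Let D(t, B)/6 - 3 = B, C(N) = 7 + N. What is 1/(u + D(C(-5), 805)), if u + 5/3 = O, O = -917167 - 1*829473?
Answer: -3/5225381 ≈ -5.7412e-7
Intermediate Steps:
D(t, B) = 18 + 6*B
O = -1746640 (O = -917167 - 829473 = -1746640)
u = -5239925/3 (u = -5/3 - 1746640 = -5239925/3 ≈ -1.7466e+6)
1/(u + D(C(-5), 805)) = 1/(-5239925/3 + (18 + 6*805)) = 1/(-5239925/3 + (18 + 4830)) = 1/(-5239925/3 + 4848) = 1/(-5225381/3) = -3/5225381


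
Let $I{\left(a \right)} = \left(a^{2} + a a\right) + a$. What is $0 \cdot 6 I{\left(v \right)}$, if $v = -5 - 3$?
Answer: $0$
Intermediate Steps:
$v = -8$ ($v = -5 - 3 = -8$)
$I{\left(a \right)} = a + 2 a^{2}$ ($I{\left(a \right)} = \left(a^{2} + a^{2}\right) + a = 2 a^{2} + a = a + 2 a^{2}$)
$0 \cdot 6 I{\left(v \right)} = 0 \cdot 6 \left(- 8 \left(1 + 2 \left(-8\right)\right)\right) = 0 \left(- 8 \left(1 - 16\right)\right) = 0 \left(\left(-8\right) \left(-15\right)\right) = 0 \cdot 120 = 0$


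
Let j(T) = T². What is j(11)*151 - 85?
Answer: 18186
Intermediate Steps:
j(11)*151 - 85 = 11²*151 - 85 = 121*151 - 85 = 18271 - 85 = 18186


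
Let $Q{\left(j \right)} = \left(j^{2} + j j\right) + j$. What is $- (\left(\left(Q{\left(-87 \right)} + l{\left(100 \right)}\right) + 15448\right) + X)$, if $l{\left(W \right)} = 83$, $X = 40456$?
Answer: $-71038$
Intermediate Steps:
$Q{\left(j \right)} = j + 2 j^{2}$ ($Q{\left(j \right)} = \left(j^{2} + j^{2}\right) + j = 2 j^{2} + j = j + 2 j^{2}$)
$- (\left(\left(Q{\left(-87 \right)} + l{\left(100 \right)}\right) + 15448\right) + X) = - (\left(\left(- 87 \left(1 + 2 \left(-87\right)\right) + 83\right) + 15448\right) + 40456) = - (\left(\left(- 87 \left(1 - 174\right) + 83\right) + 15448\right) + 40456) = - (\left(\left(\left(-87\right) \left(-173\right) + 83\right) + 15448\right) + 40456) = - (\left(\left(15051 + 83\right) + 15448\right) + 40456) = - (\left(15134 + 15448\right) + 40456) = - (30582 + 40456) = \left(-1\right) 71038 = -71038$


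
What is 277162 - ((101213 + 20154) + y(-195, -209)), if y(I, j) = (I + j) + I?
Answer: 156394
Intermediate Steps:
y(I, j) = j + 2*I
277162 - ((101213 + 20154) + y(-195, -209)) = 277162 - ((101213 + 20154) + (-209 + 2*(-195))) = 277162 - (121367 + (-209 - 390)) = 277162 - (121367 - 599) = 277162 - 1*120768 = 277162 - 120768 = 156394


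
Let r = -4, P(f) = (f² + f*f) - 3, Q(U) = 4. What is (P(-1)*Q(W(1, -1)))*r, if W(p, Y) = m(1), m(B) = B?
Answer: 16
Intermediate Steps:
W(p, Y) = 1
P(f) = -3 + 2*f² (P(f) = (f² + f²) - 3 = 2*f² - 3 = -3 + 2*f²)
(P(-1)*Q(W(1, -1)))*r = ((-3 + 2*(-1)²)*4)*(-4) = ((-3 + 2*1)*4)*(-4) = ((-3 + 2)*4)*(-4) = -1*4*(-4) = -4*(-4) = 16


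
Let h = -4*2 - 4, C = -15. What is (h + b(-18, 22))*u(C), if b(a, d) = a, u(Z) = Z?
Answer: 450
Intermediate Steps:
h = -12 (h = -8 - 4 = -12)
(h + b(-18, 22))*u(C) = (-12 - 18)*(-15) = -30*(-15) = 450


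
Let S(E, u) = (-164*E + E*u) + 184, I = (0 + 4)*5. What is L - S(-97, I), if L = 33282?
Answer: 19130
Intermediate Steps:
I = 20 (I = 4*5 = 20)
S(E, u) = 184 - 164*E + E*u
L - S(-97, I) = 33282 - (184 - 164*(-97) - 97*20) = 33282 - (184 + 15908 - 1940) = 33282 - 1*14152 = 33282 - 14152 = 19130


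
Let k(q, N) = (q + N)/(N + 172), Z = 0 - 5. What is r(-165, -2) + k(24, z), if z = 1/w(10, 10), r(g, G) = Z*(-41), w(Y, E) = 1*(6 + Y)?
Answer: 564750/2753 ≈ 205.14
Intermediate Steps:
w(Y, E) = 6 + Y
Z = -5
r(g, G) = 205 (r(g, G) = -5*(-41) = 205)
z = 1/16 (z = 1/(6 + 10) = 1/16 ≈ 0.062500)
k(q, N) = (N + q)/(172 + N)
r(-165, -2) + k(24, z) = 205 + (1/16 + 24)/(172 + 1/16) = 205 + (385/16)/(2753/16) = 205 + (16/2753)*(385/16) = 205 + 385/2753 = 564750/2753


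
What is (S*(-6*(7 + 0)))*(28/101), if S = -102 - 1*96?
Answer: 232848/101 ≈ 2305.4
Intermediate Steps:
S = -198 (S = -102 - 96 = -198)
(S*(-6*(7 + 0)))*(28/101) = (-(-1188)*(7 + 0))*(28/101) = (-(-1188)*7)*(28*(1/101)) = -198*(-42)*(28/101) = 8316*(28/101) = 232848/101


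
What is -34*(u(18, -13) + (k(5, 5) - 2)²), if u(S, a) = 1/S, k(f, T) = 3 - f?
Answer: -4913/9 ≈ -545.89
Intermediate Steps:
-34*(u(18, -13) + (k(5, 5) - 2)²) = -34*(1/18 + ((3 - 1*5) - 2)²) = -34*(1/18 + ((3 - 5) - 2)²) = -34*(1/18 + (-2 - 2)²) = -34*(1/18 + (-4)²) = -34*(1/18 + 16) = -34*289/18 = -4913/9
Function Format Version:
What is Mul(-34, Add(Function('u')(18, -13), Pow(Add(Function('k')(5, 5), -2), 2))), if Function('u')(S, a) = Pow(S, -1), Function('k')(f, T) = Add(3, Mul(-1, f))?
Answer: Rational(-4913, 9) ≈ -545.89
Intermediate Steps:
Mul(-34, Add(Function('u')(18, -13), Pow(Add(Function('k')(5, 5), -2), 2))) = Mul(-34, Add(Pow(18, -1), Pow(Add(Add(3, Mul(-1, 5)), -2), 2))) = Mul(-34, Add(Rational(1, 18), Pow(Add(Add(3, -5), -2), 2))) = Mul(-34, Add(Rational(1, 18), Pow(Add(-2, -2), 2))) = Mul(-34, Add(Rational(1, 18), Pow(-4, 2))) = Mul(-34, Add(Rational(1, 18), 16)) = Mul(-34, Rational(289, 18)) = Rational(-4913, 9)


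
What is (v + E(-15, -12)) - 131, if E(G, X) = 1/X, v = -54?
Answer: -2221/12 ≈ -185.08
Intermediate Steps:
(v + E(-15, -12)) - 131 = (-54 + 1/(-12)) - 131 = (-54 - 1/12) - 131 = -649/12 - 131 = -2221/12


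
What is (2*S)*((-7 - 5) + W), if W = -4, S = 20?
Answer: -640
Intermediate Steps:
(2*S)*((-7 - 5) + W) = (2*20)*((-7 - 5) - 4) = 40*(-12 - 4) = 40*(-16) = -640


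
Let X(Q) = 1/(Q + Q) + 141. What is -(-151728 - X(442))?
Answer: 134252197/884 ≈ 1.5187e+5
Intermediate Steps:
X(Q) = 141 + 1/(2*Q) (X(Q) = 1/(2*Q) + 141 = 141 + 1/(2*Q))
-(-151728 - X(442)) = -(-151728 - (141 + (½)/442)) = -(-151728 - (141 + (½)*(1/442))) = -(-151728 - (141 + 1/884)) = -(-151728 - 1*124645/884) = -(-151728 - 124645/884) = -1*(-134252197/884) = 134252197/884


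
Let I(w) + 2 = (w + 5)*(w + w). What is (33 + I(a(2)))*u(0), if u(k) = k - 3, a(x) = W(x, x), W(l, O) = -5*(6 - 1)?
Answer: -3093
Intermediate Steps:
W(l, O) = -25 (W(l, O) = -5*5 = -25)
a(x) = -25
I(w) = -2 + 2*w*(5 + w) (I(w) = -2 + (w + 5)*(w + w) = -2 + (5 + w)*(2*w) = -2 + 2*w*(5 + w))
u(k) = -3 + k
(33 + I(a(2)))*u(0) = (33 + (-2 + 2*(-25)² + 10*(-25)))*(-3 + 0) = (33 + (-2 + 2*625 - 250))*(-3) = (33 + (-2 + 1250 - 250))*(-3) = (33 + 998)*(-3) = 1031*(-3) = -3093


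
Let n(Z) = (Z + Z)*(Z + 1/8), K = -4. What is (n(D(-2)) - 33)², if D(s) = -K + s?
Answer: 2401/4 ≈ 600.25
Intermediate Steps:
D(s) = 4 + s (D(s) = -1*(-4) + s = 4 + s)
n(Z) = 2*Z*(⅛ + Z) (n(Z) = (2*Z)*(Z + ⅛) = (2*Z)*(⅛ + Z) = 2*Z*(⅛ + Z))
(n(D(-2)) - 33)² = ((4 - 2)*(1 + 8*(4 - 2))/4 - 33)² = ((¼)*2*(1 + 8*2) - 33)² = ((¼)*2*(1 + 16) - 33)² = ((¼)*2*17 - 33)² = (17/2 - 33)² = (-49/2)² = 2401/4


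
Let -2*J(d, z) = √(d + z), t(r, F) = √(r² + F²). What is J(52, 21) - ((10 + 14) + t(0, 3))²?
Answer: -729 - √73/2 ≈ -733.27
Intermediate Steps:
t(r, F) = √(F² + r²)
J(d, z) = -√(d + z)/2
J(52, 21) - ((10 + 14) + t(0, 3))² = -√(52 + 21)/2 - ((10 + 14) + √(3² + 0²))² = -√73/2 - (24 + √(9 + 0))² = -√73/2 - (24 + √9)² = -√73/2 - (24 + 3)² = -√73/2 - 1*27² = -√73/2 - 1*729 = -√73/2 - 729 = -729 - √73/2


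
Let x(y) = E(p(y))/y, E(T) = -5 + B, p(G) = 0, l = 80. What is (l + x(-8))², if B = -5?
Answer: 105625/16 ≈ 6601.6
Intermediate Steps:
E(T) = -10 (E(T) = -5 - 5 = -10)
x(y) = -10/y
(l + x(-8))² = (80 - 10/(-8))² = (80 - 10*(-⅛))² = (80 + 5/4)² = (325/4)² = 105625/16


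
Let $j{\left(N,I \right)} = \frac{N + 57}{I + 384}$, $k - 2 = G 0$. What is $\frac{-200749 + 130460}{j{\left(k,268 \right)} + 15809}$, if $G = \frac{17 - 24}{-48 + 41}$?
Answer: $- \frac{45828428}{10307527} \approx -4.4461$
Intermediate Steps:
$G = 1$ ($G = - \frac{7}{-7} = \left(-7\right) \left(- \frac{1}{7}\right) = 1$)
$k = 2$ ($k = 2 + 1 \cdot 0 = 2 + 0 = 2$)
$j{\left(N,I \right)} = \frac{57 + N}{384 + I}$
$\frac{-200749 + 130460}{j{\left(k,268 \right)} + 15809} = \frac{-200749 + 130460}{\frac{57 + 2}{384 + 268} + 15809} = - \frac{70289}{\frac{1}{652} \cdot 59 + 15809} = - \frac{70289}{\frac{59}{652} + 15809} = - \frac{70289}{\frac{10307527}{652}} = \left(-70289\right) \frac{652}{10307527} = - \frac{45828428}{10307527}$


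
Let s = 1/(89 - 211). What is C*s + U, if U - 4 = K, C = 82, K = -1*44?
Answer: -2481/61 ≈ -40.672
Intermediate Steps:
K = -44
U = -40 (U = 4 - 44 = -40)
s = -1/122 (s = 1/(-122) = -1/122 ≈ -0.0081967)
C*s + U = 82*(-1/122) - 40 = -41/61 - 40 = -2481/61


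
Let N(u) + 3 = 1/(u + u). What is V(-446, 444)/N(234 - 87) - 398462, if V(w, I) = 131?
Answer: -351083536/881 ≈ -3.9851e+5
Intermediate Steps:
N(u) = -3 + 1/(2*u) (N(u) = -3 + 1/(u + u) = -3 + 1/(2*u))
V(-446, 444)/N(234 - 87) - 398462 = 131/(-3 + 1/(2*(234 - 87))) - 398462 = 131/(-3 + (½)/147) - 398462 = 131/(-3 + (½)*(1/147)) - 398462 = 131/(-3 + 1/294) - 398462 = 131/(-881/294) - 398462 = 131*(-294/881) - 398462 = -38514/881 - 398462 = -351083536/881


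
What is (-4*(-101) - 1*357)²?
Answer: 2209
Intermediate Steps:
(-4*(-101) - 1*357)² = (404 - 357)² = 47² = 2209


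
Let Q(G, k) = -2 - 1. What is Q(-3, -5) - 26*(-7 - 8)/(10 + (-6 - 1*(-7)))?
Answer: 357/11 ≈ 32.455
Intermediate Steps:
Q(G, k) = -3
Q(-3, -5) - 26*(-7 - 8)/(10 + (-6 - 1*(-7))) = -3 - 26*(-7 - 8)/(10 + (-6 - 1*(-7))) = -3 - (-390)/(10 + (-6 + 7)) = -3 - (-390)/(10 + 1) = -3 - (-390)/11 = -3 - 26*(-15/11) = -3 + 390/11 = 357/11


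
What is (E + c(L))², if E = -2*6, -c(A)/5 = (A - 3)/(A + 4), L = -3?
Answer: 324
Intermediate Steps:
c(A) = -5*(-3 + A)/(4 + A) (c(A) = -5*(A - 3)/(A + 4) = -5*(-3 + A)/(4 + A))
E = -12
(E + c(L))² = (-12 + 5*(3 - 1*(-3))/(4 - 3))² = (-12 + 5*(3 + 3)/1)² = (-12 + 5*1*6)² = (-12 + 30)² = 18² = 324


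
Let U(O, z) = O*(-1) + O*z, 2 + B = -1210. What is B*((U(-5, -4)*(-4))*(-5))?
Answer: -606000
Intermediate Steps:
B = -1212 (B = -2 - 1210 = -1212)
U(O, z) = -O + O*z
B*((U(-5, -4)*(-4))*(-5)) = -1212*-5*(-1 - 4)*(-4)*(-5) = -1212*-5*(-5)*(-4)*(-5) = -1212*25*(-4)*(-5) = -(-121200)*(-5) = -1212*500 = -606000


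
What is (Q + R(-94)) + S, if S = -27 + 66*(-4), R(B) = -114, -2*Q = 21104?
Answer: -10957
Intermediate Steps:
Q = -10552 (Q = -½*21104 = -10552)
S = -291 (S = -27 - 264 = -291)
(Q + R(-94)) + S = (-10552 - 114) - 291 = -10666 - 291 = -10957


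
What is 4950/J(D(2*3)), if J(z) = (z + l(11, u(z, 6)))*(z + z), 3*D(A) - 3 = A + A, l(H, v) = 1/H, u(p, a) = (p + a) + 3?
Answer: 5445/56 ≈ 97.232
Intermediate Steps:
u(p, a) = 3 + a + p (u(p, a) = (a + p) + 3 = 3 + a + p)
D(A) = 1 + 2*A/3 (D(A) = 1 + (A + A)/3 = 1 + (2*A)/3 = 1 + 2*A/3)
J(z) = 2*z*(1/11 + z) (J(z) = (z + 1/11)*(z + z) = (z + 1/11)*(2*z) = (1/11 + z)*(2*z) = 2*z*(1/11 + z))
4950/J(D(2*3)) = 4950/((2*(1 + 2*(2*3)/3)*(1 + 11*(1 + 2*(2*3)/3))/11)) = 4950/((2*(1 + (2/3)*6)*(1 + 11*(1 + (2/3)*6))/11)) = 4950/((2*(1 + 4)*(1 + 11*(1 + 4))/11)) = 4950/(((2/11)*5*(1 + 11*5))) = 4950/(((2/11)*5*(1 + 55))) = 4950/(((2/11)*5*56)) = 4950/(560/11) = 4950*(11/560) = 5445/56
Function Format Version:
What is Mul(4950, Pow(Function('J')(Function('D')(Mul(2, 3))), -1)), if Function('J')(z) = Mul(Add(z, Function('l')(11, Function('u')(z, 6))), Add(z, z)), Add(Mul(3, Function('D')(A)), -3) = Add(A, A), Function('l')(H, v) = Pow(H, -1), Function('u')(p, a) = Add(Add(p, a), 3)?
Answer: Rational(5445, 56) ≈ 97.232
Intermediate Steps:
Function('u')(p, a) = Add(3, a, p) (Function('u')(p, a) = Add(Add(a, p), 3) = Add(3, a, p))
Function('D')(A) = Add(1, Mul(Rational(2, 3), A)) (Function('D')(A) = Add(1, Mul(Rational(1, 3), Add(A, A))) = Add(1, Mul(Rational(1, 3), Mul(2, A))) = Add(1, Mul(Rational(2, 3), A)))
Function('J')(z) = Mul(2, z, Add(Rational(1, 11), z)) (Function('J')(z) = Mul(Add(z, Pow(11, -1)), Add(z, z)) = Mul(Add(z, Rational(1, 11)), Mul(2, z)) = Mul(Add(Rational(1, 11), z), Mul(2, z)) = Mul(2, z, Add(Rational(1, 11), z)))
Mul(4950, Pow(Function('J')(Function('D')(Mul(2, 3))), -1)) = Mul(4950, Pow(Mul(Rational(2, 11), Add(1, Mul(Rational(2, 3), Mul(2, 3))), Add(1, Mul(11, Add(1, Mul(Rational(2, 3), Mul(2, 3)))))), -1)) = Mul(4950, Pow(Mul(Rational(2, 11), Add(1, Mul(Rational(2, 3), 6)), Add(1, Mul(11, Add(1, Mul(Rational(2, 3), 6))))), -1)) = Mul(4950, Pow(Mul(Rational(2, 11), Add(1, 4), Add(1, Mul(11, Add(1, 4)))), -1)) = Mul(4950, Pow(Mul(Rational(2, 11), 5, Add(1, Mul(11, 5))), -1)) = Mul(4950, Pow(Mul(Rational(2, 11), 5, Add(1, 55)), -1)) = Mul(4950, Pow(Mul(Rational(2, 11), 5, 56), -1)) = Mul(4950, Pow(Rational(560, 11), -1)) = Mul(4950, Rational(11, 560)) = Rational(5445, 56)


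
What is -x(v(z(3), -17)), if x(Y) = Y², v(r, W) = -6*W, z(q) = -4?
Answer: -10404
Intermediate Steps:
-x(v(z(3), -17)) = -(-6*(-17))² = -1*102² = -1*10404 = -10404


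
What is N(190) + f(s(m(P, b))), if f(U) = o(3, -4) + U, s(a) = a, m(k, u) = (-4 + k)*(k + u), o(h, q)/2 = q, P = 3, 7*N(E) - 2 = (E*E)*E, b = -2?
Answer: 6858939/7 ≈ 9.7985e+5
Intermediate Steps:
N(E) = 2/7 + E³/7 (N(E) = 2/7 + ((E*E)*E)/7 = 2/7 + (E²*E)/7 = 2/7 + E³/7)
o(h, q) = 2*q
f(U) = -8 + U (f(U) = 2*(-4) + U = -8 + U)
N(190) + f(s(m(P, b))) = (2/7 + (⅐)*190³) + (-8 + (3² - 4*3 - 4*(-2) + 3*(-2))) = (2/7 + (⅐)*6859000) + (-8 + (9 - 12 + 8 - 6)) = (2/7 + 6859000/7) + (-8 - 1) = 6859002/7 - 9 = 6858939/7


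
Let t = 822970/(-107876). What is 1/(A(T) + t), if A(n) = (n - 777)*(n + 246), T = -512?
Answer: 53938/18493526327 ≈ 2.9166e-6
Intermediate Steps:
A(n) = (-777 + n)*(246 + n)
t = -411485/53938 (t = 822970*(-1/107876) = -411485/53938 ≈ -7.6289)
1/(A(T) + t) = 1/((-191142 + (-512)² - 531*(-512)) - 411485/53938) = 1/((-191142 + 262144 + 271872) - 411485/53938) = 1/(342874 - 411485/53938) = 1/(18493526327/53938) = 53938/18493526327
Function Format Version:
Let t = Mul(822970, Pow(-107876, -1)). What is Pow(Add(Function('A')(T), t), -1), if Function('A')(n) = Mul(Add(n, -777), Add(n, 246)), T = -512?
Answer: Rational(53938, 18493526327) ≈ 2.9166e-6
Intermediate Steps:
Function('A')(n) = Mul(Add(-777, n), Add(246, n))
t = Rational(-411485, 53938) (t = Mul(822970, Rational(-1, 107876)) = Rational(-411485, 53938) ≈ -7.6289)
Pow(Add(Function('A')(T), t), -1) = Pow(Add(Add(-191142, Pow(-512, 2), Mul(-531, -512)), Rational(-411485, 53938)), -1) = Pow(Add(Add(-191142, 262144, 271872), Rational(-411485, 53938)), -1) = Pow(Add(342874, Rational(-411485, 53938)), -1) = Pow(Rational(18493526327, 53938), -1) = Rational(53938, 18493526327)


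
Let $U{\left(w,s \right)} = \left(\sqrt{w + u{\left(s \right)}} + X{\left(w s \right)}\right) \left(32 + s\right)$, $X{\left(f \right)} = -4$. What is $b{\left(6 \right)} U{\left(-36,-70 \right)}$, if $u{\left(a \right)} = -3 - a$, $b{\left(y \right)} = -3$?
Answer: $-456 + 114 \sqrt{31} \approx 178.73$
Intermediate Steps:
$U{\left(w,s \right)} = \left(-4 + \sqrt{-3 + w - s}\right) \left(32 + s\right)$ ($U{\left(w,s \right)} = \left(\sqrt{w - \left(3 + s\right)} - 4\right) \left(32 + s\right) = \left(\sqrt{-3 + w - s} - 4\right) \left(32 + s\right) = \left(-4 + \sqrt{-3 + w - s}\right) \left(32 + s\right)$)
$b{\left(6 \right)} U{\left(-36,-70 \right)} = - 3 \left(-128 - -280 + 32 \sqrt{-3 - 36 - -70} - 70 \sqrt{-3 - 36 - -70}\right) = - 3 \left(-128 + 280 + 32 \sqrt{-3 - 36 + 70} - 70 \sqrt{-3 - 36 + 70}\right) = - 3 \left(-128 + 280 + 32 \sqrt{31} - 70 \sqrt{31}\right) = - 3 \left(152 - 38 \sqrt{31}\right) = -456 + 114 \sqrt{31}$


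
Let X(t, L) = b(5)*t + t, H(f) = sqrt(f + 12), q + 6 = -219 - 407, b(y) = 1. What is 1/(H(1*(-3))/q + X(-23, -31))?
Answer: -632/29075 ≈ -0.021737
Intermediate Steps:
q = -632 (q = -6 + (-219 - 407) = -6 - 626 = -632)
H(f) = sqrt(12 + f)
X(t, L) = 2*t (X(t, L) = 1*t + t = t + t = 2*t)
1/(H(1*(-3))/q + X(-23, -31)) = 1/(sqrt(12 + 1*(-3))/(-632) + 2*(-23)) = 1/(sqrt(12 - 3)*(-1/632) - 46) = 1/(sqrt(9)*(-1/632) - 46) = 1/(3*(-1/632) - 46) = 1/(-3/632 - 46) = 1/(-29075/632) = -632/29075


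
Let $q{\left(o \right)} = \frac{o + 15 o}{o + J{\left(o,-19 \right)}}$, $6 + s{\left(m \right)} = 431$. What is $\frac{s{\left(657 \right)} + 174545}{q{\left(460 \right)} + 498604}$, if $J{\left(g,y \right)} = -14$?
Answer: $\frac{19509155}{55596186} \approx 0.35091$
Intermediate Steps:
$s{\left(m \right)} = 425$ ($s{\left(m \right)} = -6 + 431 = 425$)
$q{\left(o \right)} = \frac{16 o}{-14 + o}$ ($q{\left(o \right)} = \frac{o + 15 o}{o - 14} = \frac{16 o}{-14 + o}$)
$\frac{s{\left(657 \right)} + 174545}{q{\left(460 \right)} + 498604} = \frac{425 + 174545}{16 \cdot 460 \frac{1}{-14 + 460} + 498604} = \frac{174970}{16 \cdot 460 \cdot \frac{1}{446} + 498604} = \frac{174970}{\frac{3680}{223} + 498604} = \frac{174970}{\frac{111192372}{223}} = 174970 \cdot \frac{223}{111192372} = \frac{19509155}{55596186}$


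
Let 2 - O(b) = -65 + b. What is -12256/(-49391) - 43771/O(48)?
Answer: -2161660597/938429 ≈ -2303.5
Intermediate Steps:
O(b) = 67 - b (O(b) = 2 - (-65 + b) = 2 + (65 - b) = 67 - b)
-12256/(-49391) - 43771/O(48) = -12256/(-49391) - 43771/(67 - 1*48) = -12256*(-1/49391) - 43771/(67 - 48) = 12256/49391 - 43771/19 = -2161660597/938429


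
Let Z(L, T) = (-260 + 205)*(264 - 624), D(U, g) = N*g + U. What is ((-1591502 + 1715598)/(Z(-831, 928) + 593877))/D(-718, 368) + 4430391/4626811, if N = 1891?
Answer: 19286213981784827/20141256130986255 ≈ 0.95755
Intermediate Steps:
D(U, g) = U + 1891*g (D(U, g) = 1891*g + U = U + 1891*g)
Z(L, T) = 19800 (Z(L, T) = -55*(-360) = 19800)
((-1591502 + 1715598)/(Z(-831, 928) + 593877))/D(-718, 368) + 4430391/4626811 = ((-1591502 + 1715598)/(19800 + 593877))/(-718 + 1891*368) + 4430391/4626811 = (124096/613677)/(-718 + 695888) + 4430391*(1/4626811) = (124096*(1/613677))/695170 + 632913/660973 = (124096/613677)*(1/695170) + 632913/660973 = 8864/30472131435 + 632913/660973 = 19286213981784827/20141256130986255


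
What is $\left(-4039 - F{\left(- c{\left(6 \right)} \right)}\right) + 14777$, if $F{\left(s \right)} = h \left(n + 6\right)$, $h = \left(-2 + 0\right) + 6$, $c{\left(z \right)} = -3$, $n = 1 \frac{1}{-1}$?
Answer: $10718$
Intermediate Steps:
$n = -1$ ($n = 1 \left(-1\right) = -1$)
$h = 4$ ($h = -2 + 6 = 4$)
$F{\left(s \right)} = 20$ ($F{\left(s \right)} = 4 \left(-1 + 6\right) = 4 \cdot 5 = 20$)
$\left(-4039 - F{\left(- c{\left(6 \right)} \right)}\right) + 14777 = \left(-4039 - 20\right) + 14777 = -4059 + 14777 = 10718$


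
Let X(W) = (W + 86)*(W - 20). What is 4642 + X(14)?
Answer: 4042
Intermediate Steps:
X(W) = (-20 + W)*(86 + W) (X(W) = (86 + W)*(-20 + W) = (-20 + W)*(86 + W))
4642 + X(14) = 4642 + (-1720 + 14² + 66*14) = 4642 + (-1720 + 196 + 924) = 4642 - 600 = 4042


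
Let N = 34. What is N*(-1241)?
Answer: -42194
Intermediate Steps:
N*(-1241) = 34*(-1241) = -42194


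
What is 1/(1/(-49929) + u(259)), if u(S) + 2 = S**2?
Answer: 49929/3349187390 ≈ 1.4908e-5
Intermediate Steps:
u(S) = -2 + S**2
1/(1/(-49929) + u(259)) = 1/(1/(-49929) + (-2 + 259**2)) = 1/(-1/49929 + (-2 + 67081)) = 1/(-1/49929 + 67079) = 1/(3349187390/49929) = 49929/3349187390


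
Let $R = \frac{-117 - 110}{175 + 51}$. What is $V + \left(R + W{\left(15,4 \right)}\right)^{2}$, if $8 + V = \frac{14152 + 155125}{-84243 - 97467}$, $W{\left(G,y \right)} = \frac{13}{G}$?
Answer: $- \frac{206795057639}{23202549900} \approx -8.9126$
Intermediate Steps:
$R = - \frac{227}{226} \approx -1.0044$
$V = - \frac{1622957}{181710}$ ($V = -8 + \frac{14152 + 155125}{-84243 - 97467} = -8 + \frac{169277}{-84243 - 97467} = -8 + \frac{169277}{-181710} = -8 + 169277 \left(- \frac{1}{181710}\right) = -8 - \frac{169277}{181710} = - \frac{1622957}{181710} \approx -8.9316$)
$V + \left(R + W{\left(15,4 \right)}\right)^{2} = - \frac{1622957}{181710} + \left(- \frac{227}{226} + \frac{13}{15}\right)^{2} = - \frac{1622957}{181710} + \left(- \frac{467}{3390}\right)^{2} = - \frac{1622957}{181710} + \frac{218089}{11492100} = - \frac{206795057639}{23202549900}$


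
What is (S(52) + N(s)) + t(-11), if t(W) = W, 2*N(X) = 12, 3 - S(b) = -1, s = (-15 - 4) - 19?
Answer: -1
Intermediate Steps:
s = -38 (s = -19 - 19 = -38)
S(b) = 4 (S(b) = 3 - 1*(-1) = 3 + 1 = 4)
N(X) = 6 (N(X) = (½)*12 = 6)
(S(52) + N(s)) + t(-11) = (4 + 6) - 11 = 10 - 11 = -1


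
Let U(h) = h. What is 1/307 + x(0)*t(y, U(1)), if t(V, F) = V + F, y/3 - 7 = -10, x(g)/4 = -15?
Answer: 147361/307 ≈ 480.00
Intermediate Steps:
x(g) = -60 (x(g) = 4*(-15) = -60)
y = -9 (y = 21 + 3*(-10) = 21 - 30 = -9)
t(V, F) = F + V
1/307 + x(0)*t(y, U(1)) = 1/307 - 60*(1 - 9) = 1/307 - 60*(-8) = 1/307 + 480 = 147361/307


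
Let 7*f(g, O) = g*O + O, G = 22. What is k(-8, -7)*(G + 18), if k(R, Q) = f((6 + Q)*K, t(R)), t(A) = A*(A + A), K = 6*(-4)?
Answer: 128000/7 ≈ 18286.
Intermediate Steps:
K = -24
t(A) = 2*A² (t(A) = A*(2*A) = 2*A²)
f(g, O) = O/7 + O*g/7 (f(g, O) = (g*O + O)/7 = (O*g + O)/7 = (O + O*g)/7 = O/7 + O*g/7)
k(R, Q) = 2*R²*(-143 - 24*Q)/7 (k(R, Q) = (2*R²)*(1 + (6 + Q)*(-24))/7 = (2*R²)*(1 + (-144 - 24*Q))/7 = (2*R²)*(-143 - 24*Q)/7 = 2*R²*(-143 - 24*Q)/7)
k(-8, -7)*(G + 18) = ((2/7)*(-8)²*(-143 - 24*(-7)))*(22 + 18) = ((2/7)*64*(-143 + 168))*40 = ((2/7)*64*25)*40 = (3200/7)*40 = 128000/7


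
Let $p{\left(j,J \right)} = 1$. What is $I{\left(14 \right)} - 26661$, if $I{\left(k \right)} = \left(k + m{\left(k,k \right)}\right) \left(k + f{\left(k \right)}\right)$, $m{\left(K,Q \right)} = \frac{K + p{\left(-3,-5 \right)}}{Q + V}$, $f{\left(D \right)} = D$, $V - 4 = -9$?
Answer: $- \frac{78667}{3} \approx -26222.0$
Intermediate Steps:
$V = -5$ ($V = 4 - 9 = -5$)
$m{\left(K,Q \right)} = \frac{1 + K}{-5 + Q}$ ($m{\left(K,Q \right)} = \frac{K + 1}{Q - 5} = \frac{1 + K}{-5 + Q}$)
$I{\left(k \right)} = 2 k \left(k + \frac{1 + k}{-5 + k}\right)$ ($I{\left(k \right)} = \left(k + \frac{1 + k}{-5 + k}\right) \left(k + k\right) = \left(k + \frac{1 + k}{-5 + k}\right) 2 k = 2 k \left(k + \frac{1 + k}{-5 + k}\right)$)
$I{\left(14 \right)} - 26661 = 2 \cdot 14 \frac{1}{-5 + 14} \left(1 + 14 + 14 \left(-5 + 14\right)\right) - 26661 = 2 \cdot 14 \cdot \frac{1}{9} \left(1 + 14 + 14 \cdot 9\right) - 26661 = 2 \cdot 14 \cdot \frac{1}{9} \left(1 + 14 + 126\right) - 26661 = 2 \cdot 14 \cdot \frac{1}{9} \cdot 141 - 26661 = \frac{1316}{3} - 26661 = - \frac{78667}{3}$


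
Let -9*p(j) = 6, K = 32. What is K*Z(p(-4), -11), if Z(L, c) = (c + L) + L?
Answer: -1184/3 ≈ -394.67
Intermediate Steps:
p(j) = -2/3 (p(j) = -1/9*6 = -2/3)
Z(L, c) = c + 2*L (Z(L, c) = (L + c) + L = c + 2*L)
K*Z(p(-4), -11) = 32*(-11 + 2*(-2/3)) = 32*(-11 - 4/3) = 32*(-37/3) = -1184/3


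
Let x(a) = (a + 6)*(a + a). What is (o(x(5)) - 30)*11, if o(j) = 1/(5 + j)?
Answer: -37939/115 ≈ -329.90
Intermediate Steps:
x(a) = 2*a*(6 + a) (x(a) = (6 + a)*(2*a) = 2*a*(6 + a))
(o(x(5)) - 30)*11 = (1/(5 + 2*5*(6 + 5)) - 30)*11 = (1/(5 + 2*5*11) - 30)*11 = (1/(5 + 110) - 30)*11 = (1/115 - 30)*11 = -3449/115*11 = -37939/115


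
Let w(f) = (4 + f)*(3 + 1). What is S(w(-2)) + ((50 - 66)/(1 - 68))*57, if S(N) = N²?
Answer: 5200/67 ≈ 77.612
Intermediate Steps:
w(f) = 16 + 4*f (w(f) = (4 + f)*4 = 16 + 4*f)
S(w(-2)) + ((50 - 66)/(1 - 68))*57 = (16 + 4*(-2))² + ((50 - 66)/(1 - 68))*57 = (16 - 8)² - 16/(-67)*57 = 8² - 16*(-1/67)*57 = 64 + (16/67)*57 = 64 + 912/67 = 5200/67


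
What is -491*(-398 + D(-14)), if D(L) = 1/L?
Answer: 2736343/14 ≈ 1.9545e+5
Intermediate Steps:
-491*(-398 + D(-14)) = -491*(-398 + 1/(-14)) = -491*(-398 - 1/14) = -491*(-5573/14) = 2736343/14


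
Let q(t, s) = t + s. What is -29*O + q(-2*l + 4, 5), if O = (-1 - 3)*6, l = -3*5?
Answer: 735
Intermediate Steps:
l = -15
O = -24 (O = -4*6 = -24)
q(t, s) = s + t
-29*O + q(-2*l + 4, 5) = -29*(-24) + (5 + (-2*(-15) + 4)) = 696 + (5 + (30 + 4)) = 696 + (5 + 34) = 696 + 39 = 735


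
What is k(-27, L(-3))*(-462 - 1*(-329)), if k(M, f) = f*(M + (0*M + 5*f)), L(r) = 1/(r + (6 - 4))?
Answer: -4256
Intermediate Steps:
L(r) = 1/(2 + r) (L(r) = 1/(r + 2) = 1/(2 + r))
k(M, f) = f*(M + 5*f) (k(M, f) = f*(M + (0 + 5*f)) = f*(M + 5*f))
k(-27, L(-3))*(-462 - 1*(-329)) = ((-27 + 5/(2 - 3))/(2 - 3))*(-462 - 1*(-329)) = ((-27 + 5/(-1))/(-1))*(-462 + 329) = -(-27 + 5*(-1))*(-133) = -(-27 - 5)*(-133) = -1*(-32)*(-133) = 32*(-133) = -4256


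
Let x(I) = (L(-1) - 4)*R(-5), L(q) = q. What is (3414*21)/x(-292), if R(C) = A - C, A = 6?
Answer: -71694/55 ≈ -1303.5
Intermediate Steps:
R(C) = 6 - C
x(I) = -55 (x(I) = (-1 - 4)*(6 - 1*(-5)) = -5*(6 + 5) = -5*11 = -55)
(3414*21)/x(-292) = (3414*21)/(-55) = 71694*(-1/55) = -71694/55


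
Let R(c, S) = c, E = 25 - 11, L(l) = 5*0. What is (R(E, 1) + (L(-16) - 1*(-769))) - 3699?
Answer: -2916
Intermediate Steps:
L(l) = 0
E = 14
(R(E, 1) + (L(-16) - 1*(-769))) - 3699 = (14 + (0 - 1*(-769))) - 3699 = (14 + (0 + 769)) - 3699 = (14 + 769) - 3699 = 783 - 3699 = -2916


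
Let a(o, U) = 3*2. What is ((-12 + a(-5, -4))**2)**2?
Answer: 1296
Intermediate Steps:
a(o, U) = 6
((-12 + a(-5, -4))**2)**2 = ((-12 + 6)**2)**2 = ((-6)**2)**2 = 36**2 = 1296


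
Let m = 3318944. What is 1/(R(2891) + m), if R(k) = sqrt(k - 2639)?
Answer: 829736/2753847318721 - 3*sqrt(7)/5507694637442 ≈ 3.0130e-7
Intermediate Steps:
R(k) = sqrt(-2639 + k)
1/(R(2891) + m) = 1/(sqrt(-2639 + 2891) + 3318944) = 1/(sqrt(252) + 3318944) = 1/(6*sqrt(7) + 3318944) = 1/(3318944 + 6*sqrt(7))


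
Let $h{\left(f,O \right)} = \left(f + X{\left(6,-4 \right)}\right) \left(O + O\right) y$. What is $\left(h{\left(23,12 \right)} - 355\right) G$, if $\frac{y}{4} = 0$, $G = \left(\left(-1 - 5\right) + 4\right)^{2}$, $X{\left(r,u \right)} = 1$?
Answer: $-1420$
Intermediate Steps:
$G = 4$ ($G = \left(\left(-1 - 5\right) + 4\right)^{2} = \left(-6 + 4\right)^{2} = \left(-2\right)^{2} = 4$)
$y = 0$ ($y = 4 \cdot 0 = 0$)
$h{\left(f,O \right)} = 0$ ($h{\left(f,O \right)} = \left(f + 1\right) \left(O + O\right) 0 = \left(1 + f\right) 2 O 0 = 2 O \left(1 + f\right) 0 = 0$)
$\left(h{\left(23,12 \right)} - 355\right) G = \left(0 - 355\right) 4 = \left(-355\right) 4 = -1420$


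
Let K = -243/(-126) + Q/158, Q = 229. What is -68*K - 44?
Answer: -151356/553 ≈ -273.70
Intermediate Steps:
K = 1868/553 (K = -243/(-126) + 229/158 = -243*(-1/126) + 229*(1/158) = 27/14 + 229/158 = 1868/553 ≈ 3.3779)
-68*K - 44 = -68*1868/553 - 44 = -127024/553 - 44 = -151356/553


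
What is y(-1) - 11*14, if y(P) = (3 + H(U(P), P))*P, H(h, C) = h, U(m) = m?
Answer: -156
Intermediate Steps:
y(P) = P*(3 + P) (y(P) = (3 + P)*P = P*(3 + P))
y(-1) - 11*14 = -(3 - 1) - 11*14 = -1*2 - 154 = -2 - 154 = -156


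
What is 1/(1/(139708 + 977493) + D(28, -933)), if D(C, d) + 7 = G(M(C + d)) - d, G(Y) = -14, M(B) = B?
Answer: 1117201/1018887313 ≈ 0.0010965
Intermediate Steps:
D(C, d) = -21 - d (D(C, d) = -7 + (-14 - d) = -21 - d)
1/(1/(139708 + 977493) + D(28, -933)) = 1/(1/(139708 + 977493) + (-21 - 1*(-933))) = 1/(1/1117201 + (-21 + 933)) = 1/(1/1117201 + 912) = 1/(1018887313/1117201) = 1117201/1018887313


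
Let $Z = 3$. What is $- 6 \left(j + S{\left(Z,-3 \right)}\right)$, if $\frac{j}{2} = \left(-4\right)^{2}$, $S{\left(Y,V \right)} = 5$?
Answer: $-222$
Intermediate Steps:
$j = 32$ ($j = 2 \left(-4\right)^{2} = 2 \cdot 16 = 32$)
$- 6 \left(j + S{\left(Z,-3 \right)}\right) = - 6 \left(32 + 5\right) = \left(-6\right) 37 = -222$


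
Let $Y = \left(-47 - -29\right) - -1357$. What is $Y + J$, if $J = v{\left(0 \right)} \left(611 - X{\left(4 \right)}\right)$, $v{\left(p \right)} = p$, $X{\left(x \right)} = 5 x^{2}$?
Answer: $1339$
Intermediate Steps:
$Y = 1339$ ($Y = \left(-47 + 29\right) + 1357 = -18 + 1357 = 1339$)
$J = 0$ ($J = 0 \left(611 - 5 \cdot 4^{2}\right) = 0 \left(611 - 5 \cdot 16\right) = 0 \left(611 - 80\right) = 0 \cdot 531 = 0$)
$Y + J = 1339 + 0 = 1339$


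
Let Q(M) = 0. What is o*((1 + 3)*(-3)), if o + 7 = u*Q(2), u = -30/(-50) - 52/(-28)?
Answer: 84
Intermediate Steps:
u = 86/35 (u = -30*(-1/50) - 52*(-1/28) = ⅗ + 13/7 = 86/35 ≈ 2.4571)
o = -7 (o = -7 + (86/35)*0 = -7 + 0 = -7)
o*((1 + 3)*(-3)) = -7*(1 + 3)*(-3) = -28*(-3) = -7*(-12) = 84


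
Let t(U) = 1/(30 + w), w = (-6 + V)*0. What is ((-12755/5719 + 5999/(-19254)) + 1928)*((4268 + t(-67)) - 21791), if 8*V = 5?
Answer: -111456149598982253/3303408780 ≈ -3.3740e+7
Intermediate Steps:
V = 5/8 (V = (1/8)*5 = 5/8 ≈ 0.62500)
w = 0 (w = (-6 + 5/8)*0 = -43/8*0 = 0)
t(U) = 1/30 (t(U) = 1/(30 + 0) = 1/30)
((-12755/5719 + 5999/(-19254)) + 1928)*((4268 + t(-67)) - 21791) = ((-12755/5719 + 5999/(-19254)) + 1928)*((4268 + 1/30) - 21791) = ((-12755*1/5719 + 5999*(-1/19254)) + 1928)*(128041/30 - 21791) = ((-12755/5719 - 5999/19254) + 1928)*(-525689/30) = (-279893051/110113626 + 1928)*(-525689/30) = (212019177877/110113626)*(-525689/30) = -111456149598982253/3303408780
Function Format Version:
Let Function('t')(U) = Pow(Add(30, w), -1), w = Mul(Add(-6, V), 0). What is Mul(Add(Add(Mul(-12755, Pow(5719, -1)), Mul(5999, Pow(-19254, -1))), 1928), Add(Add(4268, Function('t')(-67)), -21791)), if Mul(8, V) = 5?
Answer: Rational(-111456149598982253, 3303408780) ≈ -3.3740e+7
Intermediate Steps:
V = Rational(5, 8) (V = Mul(Rational(1, 8), 5) = Rational(5, 8) ≈ 0.62500)
w = 0 (w = Mul(Add(-6, Rational(5, 8)), 0) = Mul(Rational(-43, 8), 0) = 0)
Function('t')(U) = Rational(1, 30) (Function('t')(U) = Pow(Add(30, 0), -1) = Pow(30, -1) = Rational(1, 30))
Mul(Add(Add(Mul(-12755, Pow(5719, -1)), Mul(5999, Pow(-19254, -1))), 1928), Add(Add(4268, Function('t')(-67)), -21791)) = Mul(Add(Add(Mul(-12755, Pow(5719, -1)), Mul(5999, Pow(-19254, -1))), 1928), Add(Add(4268, Rational(1, 30)), -21791)) = Mul(Add(Add(Mul(-12755, Rational(1, 5719)), Mul(5999, Rational(-1, 19254))), 1928), Add(Rational(128041, 30), -21791)) = Mul(Add(Add(Rational(-12755, 5719), Rational(-5999, 19254)), 1928), Rational(-525689, 30)) = Mul(Add(Rational(-279893051, 110113626), 1928), Rational(-525689, 30)) = Mul(Rational(212019177877, 110113626), Rational(-525689, 30)) = Rational(-111456149598982253, 3303408780)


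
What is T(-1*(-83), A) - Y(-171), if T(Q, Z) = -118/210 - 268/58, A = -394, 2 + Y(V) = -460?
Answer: 1391009/3045 ≈ 456.82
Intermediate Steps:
Y(V) = -462 (Y(V) = -2 - 460 = -462)
T(Q, Z) = -15781/3045 (T(Q, Z) = -118*1/210 - 268*1/58 = -59/105 - 134/29 = -15781/3045)
T(-1*(-83), A) - Y(-171) = -15781/3045 - 1*(-462) = -15781/3045 + 462 = 1391009/3045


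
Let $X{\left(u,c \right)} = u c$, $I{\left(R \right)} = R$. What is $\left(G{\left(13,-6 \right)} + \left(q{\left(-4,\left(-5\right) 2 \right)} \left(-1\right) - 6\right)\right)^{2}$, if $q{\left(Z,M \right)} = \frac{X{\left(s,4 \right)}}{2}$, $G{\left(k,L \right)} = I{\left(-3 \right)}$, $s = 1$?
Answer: $121$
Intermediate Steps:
$X{\left(u,c \right)} = c u$
$G{\left(k,L \right)} = -3$
$q{\left(Z,M \right)} = 2$ ($q{\left(Z,M \right)} = \frac{4 \cdot 1}{2} = 4 \cdot \frac{1}{2} = 2$)
$\left(G{\left(13,-6 \right)} + \left(q{\left(-4,\left(-5\right) 2 \right)} \left(-1\right) - 6\right)\right)^{2} = \left(-3 + \left(2 \left(-1\right) - 6\right)\right)^{2} = \left(-3 - 8\right)^{2} = \left(-11\right)^{2} = 121$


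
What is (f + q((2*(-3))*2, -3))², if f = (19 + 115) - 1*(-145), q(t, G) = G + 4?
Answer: 78400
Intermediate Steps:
q(t, G) = 4 + G
f = 279 (f = 134 + 145 = 279)
(f + q((2*(-3))*2, -3))² = (279 + (4 - 3))² = (279 + 1)² = 280² = 78400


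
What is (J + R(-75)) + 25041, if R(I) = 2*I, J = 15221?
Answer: 40112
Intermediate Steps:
(J + R(-75)) + 25041 = (15221 + 2*(-75)) + 25041 = (15221 - 150) + 25041 = 15071 + 25041 = 40112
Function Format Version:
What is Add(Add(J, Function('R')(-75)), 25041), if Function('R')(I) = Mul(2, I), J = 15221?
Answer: 40112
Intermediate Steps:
Add(Add(J, Function('R')(-75)), 25041) = Add(Add(15221, Mul(2, -75)), 25041) = Add(Add(15221, -150), 25041) = Add(15071, 25041) = 40112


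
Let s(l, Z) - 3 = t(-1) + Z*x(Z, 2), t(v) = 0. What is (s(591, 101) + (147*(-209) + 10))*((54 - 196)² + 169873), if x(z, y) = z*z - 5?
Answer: 189863306182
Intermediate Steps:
x(z, y) = -5 + z² (x(z, y) = z² - 5 = -5 + z²)
s(l, Z) = 3 + Z*(-5 + Z²) (s(l, Z) = 3 + (0 + Z*(-5 + Z²)) = 3 + Z*(-5 + Z²))
(s(591, 101) + (147*(-209) + 10))*((54 - 196)² + 169873) = ((3 + 101*(-5 + 101²)) + (147*(-209) + 10))*((54 - 196)² + 169873) = ((3 + 101*(-5 + 10201)) + (-30723 + 10))*((-142)² + 169873) = ((3 + 101*10196) - 30713)*(20164 + 169873) = ((3 + 1029796) - 30713)*190037 = (1029799 - 30713)*190037 = 999086*190037 = 189863306182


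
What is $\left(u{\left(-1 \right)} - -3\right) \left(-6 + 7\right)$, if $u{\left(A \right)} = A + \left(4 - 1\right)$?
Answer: $5$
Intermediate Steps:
$u{\left(A \right)} = 3 + A$ ($u{\left(A \right)} = A + 3 = 3 + A$)
$\left(u{\left(-1 \right)} - -3\right) \left(-6 + 7\right) = \left(\left(3 - 1\right) - -3\right) \left(-6 + 7\right) = \left(2 + 3\right) 1 = 5 \cdot 1 = 5$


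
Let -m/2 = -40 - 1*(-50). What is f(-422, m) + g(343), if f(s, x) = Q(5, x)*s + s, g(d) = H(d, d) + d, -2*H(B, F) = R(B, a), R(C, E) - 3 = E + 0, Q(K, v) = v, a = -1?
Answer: 8360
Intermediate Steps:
R(C, E) = 3 + E (R(C, E) = 3 + (E + 0) = 3 + E)
H(B, F) = -1 (H(B, F) = -(3 - 1)/2 = -½*2 = -1)
g(d) = -1 + d
m = -20 (m = -2*(-40 - 1*(-50)) = -2*(-40 + 50) = -2*10 = -20)
f(s, x) = s + s*x (f(s, x) = x*s + s = s*x + s = s + s*x)
f(-422, m) + g(343) = -422*(1 - 20) + (-1 + 343) = -422*(-19) + 342 = 8018 + 342 = 8360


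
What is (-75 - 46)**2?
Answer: 14641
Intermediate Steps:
(-75 - 46)**2 = (-121)**2 = 14641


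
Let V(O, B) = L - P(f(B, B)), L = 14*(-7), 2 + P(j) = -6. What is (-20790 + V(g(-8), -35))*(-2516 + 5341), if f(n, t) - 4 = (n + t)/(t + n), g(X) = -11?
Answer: -58986000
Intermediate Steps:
f(n, t) = 5 (f(n, t) = 4 + (n + t)/(t + n) = 4 + (n + t)/(n + t) = 4 + 1 = 5)
P(j) = -8 (P(j) = -2 - 6 = -8)
L = -98
V(O, B) = -90 (V(O, B) = -98 - 1*(-8) = -98 + 8 = -90)
(-20790 + V(g(-8), -35))*(-2516 + 5341) = (-20790 - 90)*(-2516 + 5341) = -20880*2825 = -58986000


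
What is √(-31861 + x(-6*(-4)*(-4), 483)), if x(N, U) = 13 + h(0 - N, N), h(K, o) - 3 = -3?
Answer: 2*I*√7962 ≈ 178.46*I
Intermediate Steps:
h(K, o) = 0 (h(K, o) = 3 - 3 = 0)
x(N, U) = 13 (x(N, U) = 13 + 0 = 13)
√(-31861 + x(-6*(-4)*(-4), 483)) = √(-31861 + 13) = √(-31848) = 2*I*√7962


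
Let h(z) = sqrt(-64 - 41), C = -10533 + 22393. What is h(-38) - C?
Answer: -11860 + I*sqrt(105) ≈ -11860.0 + 10.247*I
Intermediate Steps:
C = 11860
h(z) = I*sqrt(105) (h(z) = sqrt(-105) = I*sqrt(105))
h(-38) - C = I*sqrt(105) - 1*11860 = I*sqrt(105) - 11860 = -11860 + I*sqrt(105)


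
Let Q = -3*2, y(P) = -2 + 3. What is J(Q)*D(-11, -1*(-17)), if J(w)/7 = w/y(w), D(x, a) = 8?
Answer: -336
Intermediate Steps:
y(P) = 1
Q = -6
J(w) = 7*w (J(w) = 7*(w/1) = 7*(w*1) = 7*w)
J(Q)*D(-11, -1*(-17)) = (7*(-6))*8 = -42*8 = -336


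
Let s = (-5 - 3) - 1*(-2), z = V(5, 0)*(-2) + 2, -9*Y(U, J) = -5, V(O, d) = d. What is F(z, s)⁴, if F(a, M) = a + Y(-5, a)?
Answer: 279841/6561 ≈ 42.652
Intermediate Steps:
Y(U, J) = 5/9 (Y(U, J) = -⅑*(-5) = 5/9)
z = 2 (z = 0*(-2) + 2 = 0 + 2 = 2)
s = -6 (s = -8 + 2 = -6)
F(a, M) = 5/9 + a (F(a, M) = a + 5/9 = 5/9 + a)
F(z, s)⁴ = (5/9 + 2)⁴ = (23/9)⁴ = 279841/6561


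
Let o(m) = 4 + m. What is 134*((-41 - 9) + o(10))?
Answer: -4824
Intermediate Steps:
134*((-41 - 9) + o(10)) = 134*((-41 - 9) + (4 + 10)) = 134*(-50 + 14) = 134*(-36) = -4824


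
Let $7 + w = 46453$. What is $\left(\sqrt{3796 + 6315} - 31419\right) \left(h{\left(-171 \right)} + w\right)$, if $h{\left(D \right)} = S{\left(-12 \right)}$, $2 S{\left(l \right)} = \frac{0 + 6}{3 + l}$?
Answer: $-1459276401 + \frac{139337 \sqrt{10111}}{3} \approx -1.4546 \cdot 10^{9}$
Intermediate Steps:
$w = 46446$ ($w = -7 + 46453 = 46446$)
$S{\left(l \right)} = \frac{3}{3 + l}$ ($S{\left(l \right)} = \frac{\left(0 + 6\right) \frac{1}{3 + l}}{2} = \frac{6 \frac{1}{3 + l}}{2} = \frac{3}{3 + l}$)
$h{\left(D \right)} = - \frac{1}{3}$ ($h{\left(D \right)} = \frac{3}{3 - 12} = \frac{3}{-9} = 3 \left(- \frac{1}{9}\right) = - \frac{1}{3}$)
$\left(\sqrt{3796 + 6315} - 31419\right) \left(h{\left(-171 \right)} + w\right) = \left(\sqrt{3796 + 6315} - 31419\right) \left(- \frac{1}{3} + 46446\right) = \left(\sqrt{10111} - 31419\right) \frac{139337}{3} = \left(-31419 + \sqrt{10111}\right) \frac{139337}{3} = -1459276401 + \frac{139337 \sqrt{10111}}{3}$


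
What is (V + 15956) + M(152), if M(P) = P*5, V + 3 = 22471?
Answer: 39184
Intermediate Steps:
V = 22468 (V = -3 + 22471 = 22468)
M(P) = 5*P
(V + 15956) + M(152) = (22468 + 15956) + 5*152 = 38424 + 760 = 39184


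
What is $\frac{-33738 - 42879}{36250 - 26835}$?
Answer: $- \frac{76617}{9415} \approx -8.1378$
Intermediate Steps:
$\frac{-33738 - 42879}{36250 - 26835} = - \frac{76617}{36250 - 26835} = - \frac{76617}{9415}$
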